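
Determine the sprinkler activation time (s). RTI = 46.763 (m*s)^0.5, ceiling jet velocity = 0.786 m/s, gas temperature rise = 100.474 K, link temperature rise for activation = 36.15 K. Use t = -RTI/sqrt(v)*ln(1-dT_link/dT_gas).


dT_link/dT_gas = 0.35979
ln(1 - 0.35979) = -0.44597
t = -46.763 / sqrt(0.786) * -0.44597 = 23.523 s

23.523 s


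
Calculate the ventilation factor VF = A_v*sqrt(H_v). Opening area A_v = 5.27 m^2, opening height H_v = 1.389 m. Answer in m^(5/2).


sqrt(H_v) = 1.1786
VF = 5.27 * 1.1786 = 6.2110 m^(5/2)

6.2110 m^(5/2)


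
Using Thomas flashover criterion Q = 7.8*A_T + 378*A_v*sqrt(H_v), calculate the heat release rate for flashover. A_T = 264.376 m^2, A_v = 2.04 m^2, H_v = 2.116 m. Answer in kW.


7.8*A_T = 2062.1
sqrt(H_v) = 1.4546
378*A_v*sqrt(H_v) = 1121.7
Q = 2062.1 + 1121.7 = 3183.8 kW

3183.8 kW


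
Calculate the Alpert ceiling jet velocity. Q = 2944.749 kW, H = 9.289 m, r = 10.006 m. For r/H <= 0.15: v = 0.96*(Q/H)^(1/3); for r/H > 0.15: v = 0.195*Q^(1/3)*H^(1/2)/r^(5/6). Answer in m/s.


r/H = 10.006 / 9.289 = 1.0772
r/H > 0.15, so v = 0.195*Q^(1/3)*H^(1/2)/r^(5/6)
Q^(1/3) = 14.333
H^(1/2) = 3.0478
r^(5/6) = 6.8163
v = 0.195 * 14.333 * 3.0478 / 6.8163 = 1.2497 m/s

1.2497 m/s


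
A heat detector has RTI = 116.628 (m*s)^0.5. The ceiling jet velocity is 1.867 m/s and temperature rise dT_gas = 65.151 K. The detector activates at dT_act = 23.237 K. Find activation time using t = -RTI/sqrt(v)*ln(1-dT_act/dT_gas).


dT_act/dT_gas = 0.35666
ln(1 - 0.35666) = -0.44109
t = -116.628 / sqrt(1.867) * -0.44109 = 37.649 s

37.649 s


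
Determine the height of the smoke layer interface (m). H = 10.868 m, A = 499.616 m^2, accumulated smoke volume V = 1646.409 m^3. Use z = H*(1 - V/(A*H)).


V/(A*H) = 0.30322
1 - 0.30322 = 0.69678
z = 10.868 * 0.69678 = 7.5727 m

7.5727 m


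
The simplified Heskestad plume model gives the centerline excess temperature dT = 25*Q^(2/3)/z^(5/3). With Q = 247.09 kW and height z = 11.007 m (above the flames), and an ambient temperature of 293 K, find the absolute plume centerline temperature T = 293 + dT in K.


Q^(2/3) = 39.376
z^(5/3) = 54.465
dT = 25 * 39.376 / 54.465 = 18.074 K
T = 293 + 18.074 = 311.07 K

311.07 K


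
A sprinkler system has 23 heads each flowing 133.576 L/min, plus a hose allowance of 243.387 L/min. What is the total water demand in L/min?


Sprinkler demand = 23 * 133.576 = 3072.248 L/min
Total = 3072.248 + 243.387 = 3315.635 L/min

3315.635 L/min


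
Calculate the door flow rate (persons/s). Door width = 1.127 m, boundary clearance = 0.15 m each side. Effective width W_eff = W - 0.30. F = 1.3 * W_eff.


W_eff = 1.127 - 0.30 = 0.827 m
F = 1.3 * 0.827 = 1.0751 persons/s

1.0751 persons/s


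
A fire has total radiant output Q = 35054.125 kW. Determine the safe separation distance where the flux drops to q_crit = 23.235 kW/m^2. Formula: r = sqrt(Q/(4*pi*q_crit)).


4*pi*q_crit = 291.98
Q/(4*pi*q_crit) = 120.06
r = sqrt(120.06) = 10.957 m

10.957 m


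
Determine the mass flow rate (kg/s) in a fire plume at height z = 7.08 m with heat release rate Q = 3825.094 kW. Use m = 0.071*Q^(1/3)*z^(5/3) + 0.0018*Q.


Q^(1/3) = 15.639
z^(5/3) = 26.105
First term = 0.071 * 15.639 * 26.105 = 28.986
Second term = 0.0018 * 3825.094 = 6.8852
m = 35.872 kg/s

35.872 kg/s


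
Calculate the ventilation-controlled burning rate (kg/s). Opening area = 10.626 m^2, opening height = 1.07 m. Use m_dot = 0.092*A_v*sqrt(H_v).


sqrt(H_v) = 1.0344
m_dot = 0.092 * 10.626 * 1.0344 = 1.0112 kg/s

1.0112 kg/s


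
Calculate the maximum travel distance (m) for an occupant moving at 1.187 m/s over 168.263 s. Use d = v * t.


d = 1.187 * 168.263 = 199.73 m

199.73 m


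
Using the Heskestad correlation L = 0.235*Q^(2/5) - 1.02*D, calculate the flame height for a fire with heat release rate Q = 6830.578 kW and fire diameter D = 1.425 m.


Q^(2/5) = 34.181
0.235 * Q^(2/5) = 8.0325
1.02 * D = 1.4535
L = 6.5790 m

6.5790 m


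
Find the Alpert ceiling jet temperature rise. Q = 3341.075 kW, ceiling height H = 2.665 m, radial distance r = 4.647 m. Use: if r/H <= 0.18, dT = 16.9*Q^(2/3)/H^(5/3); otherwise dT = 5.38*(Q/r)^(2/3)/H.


r/H = 4.647 / 2.665 = 1.7437
r/H > 0.18, so dT = 5.38*(Q/r)^(2/3)/H
Q/r = 718.97
(Q/r)^(2/3) = 80.256
dT = 5.38 * 80.256 / 2.665 = 162.02 K

162.02 K


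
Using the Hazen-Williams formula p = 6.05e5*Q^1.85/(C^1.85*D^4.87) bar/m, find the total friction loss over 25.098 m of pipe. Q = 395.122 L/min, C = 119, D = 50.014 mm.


Q^1.85 = 63673
C^1.85 = 6914.5
D^4.87 = 1.8818e+08
p/m = 0.029605 bar/m
p_total = 0.029605 * 25.098 = 0.74304 bar

0.74304 bar


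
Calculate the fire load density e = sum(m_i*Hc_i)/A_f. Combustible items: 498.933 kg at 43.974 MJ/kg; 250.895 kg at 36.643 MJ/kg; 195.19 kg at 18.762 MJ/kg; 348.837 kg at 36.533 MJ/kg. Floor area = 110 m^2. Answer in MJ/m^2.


Total energy = 498.933*43.974 + 250.895*36.643 + 195.19*18.762 + 348.837*36.533
= 21940.08 + 9193.545 + 3662.155 + 12744.06
= 47539.84 MJ
e = 47539.84 / 110 = 432.18 MJ/m^2

432.18 MJ/m^2


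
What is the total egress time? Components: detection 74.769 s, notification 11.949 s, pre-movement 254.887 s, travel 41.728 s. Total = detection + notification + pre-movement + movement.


Total = 74.769 + 11.949 + 254.887 + 41.728 = 383.333 s

383.333 s


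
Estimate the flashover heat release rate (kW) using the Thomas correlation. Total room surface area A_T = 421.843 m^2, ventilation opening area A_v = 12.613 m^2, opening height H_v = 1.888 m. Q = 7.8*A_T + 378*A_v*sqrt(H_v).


7.8*A_T = 3290.4
sqrt(H_v) = 1.3740
378*A_v*sqrt(H_v) = 6551.1
Q = 3290.4 + 6551.1 = 9841.4 kW

9841.4 kW


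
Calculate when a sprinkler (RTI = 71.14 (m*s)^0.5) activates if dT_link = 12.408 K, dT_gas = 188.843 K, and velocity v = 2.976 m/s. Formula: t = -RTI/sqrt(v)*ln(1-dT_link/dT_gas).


dT_link/dT_gas = 0.065705
ln(1 - 0.065705) = -0.067963
t = -71.14 / sqrt(2.976) * -0.067963 = 2.8027 s

2.8027 s


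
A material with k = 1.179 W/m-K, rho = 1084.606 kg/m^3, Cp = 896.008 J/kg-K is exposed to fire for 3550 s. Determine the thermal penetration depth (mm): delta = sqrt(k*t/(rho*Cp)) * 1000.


alpha = 1.179 / (1084.606 * 896.008) = 1.2132e-06 m^2/s
alpha * t = 0.0043068
delta = sqrt(0.0043068) * 1000 = 65.626 mm

65.626 mm


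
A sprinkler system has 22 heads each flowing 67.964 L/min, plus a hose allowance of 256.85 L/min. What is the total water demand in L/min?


Sprinkler demand = 22 * 67.964 = 1495.208 L/min
Total = 1495.208 + 256.85 = 1752.058 L/min

1752.058 L/min


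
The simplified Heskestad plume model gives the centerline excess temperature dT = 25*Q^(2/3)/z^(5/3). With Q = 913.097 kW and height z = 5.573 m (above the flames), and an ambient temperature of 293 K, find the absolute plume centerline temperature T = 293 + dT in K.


Q^(2/3) = 94.119
z^(5/3) = 17.518
dT = 25 * 94.119 / 17.518 = 134.32 K
T = 293 + 134.32 = 427.32 K

427.32 K


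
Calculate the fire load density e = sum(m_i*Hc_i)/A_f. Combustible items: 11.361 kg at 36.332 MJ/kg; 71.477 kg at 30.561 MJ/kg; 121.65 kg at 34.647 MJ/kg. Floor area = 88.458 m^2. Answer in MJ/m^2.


Total energy = 11.361*36.332 + 71.477*30.561 + 121.65*34.647
= 412.7679 + 2184.409 + 4214.808
= 6811.984 MJ
e = 6811.984 / 88.458 = 77.008 MJ/m^2

77.008 MJ/m^2


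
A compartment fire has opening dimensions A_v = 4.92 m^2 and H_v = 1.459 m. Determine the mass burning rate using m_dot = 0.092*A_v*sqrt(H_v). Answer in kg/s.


sqrt(H_v) = 1.2079
m_dot = 0.092 * 4.92 * 1.2079 = 0.54674 kg/s

0.54674 kg/s


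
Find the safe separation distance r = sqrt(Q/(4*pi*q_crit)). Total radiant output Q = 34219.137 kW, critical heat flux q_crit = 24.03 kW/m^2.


4*pi*q_crit = 301.97
Q/(4*pi*q_crit) = 113.32
r = sqrt(113.32) = 10.645 m

10.645 m


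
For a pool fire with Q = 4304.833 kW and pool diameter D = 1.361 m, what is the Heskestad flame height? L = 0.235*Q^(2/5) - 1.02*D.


Q^(2/5) = 28.417
0.235 * Q^(2/5) = 6.6781
1.02 * D = 1.3882
L = 5.2898 m

5.2898 m


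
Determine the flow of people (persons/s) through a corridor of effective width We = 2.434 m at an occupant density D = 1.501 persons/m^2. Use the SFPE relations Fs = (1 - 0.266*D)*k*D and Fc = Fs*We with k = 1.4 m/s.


1 - 0.266*D = 1 - 0.266*1.501 = 0.60073
Fs = 0.60073 * 1.4 * 1.501 = 1.2624 persons/(s*m)
Fc = 1.2624 * 2.434 = 3.0726 persons/s

3.0726 persons/s


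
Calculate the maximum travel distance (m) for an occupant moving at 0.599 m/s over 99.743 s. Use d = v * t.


d = 0.599 * 99.743 = 59.746 m

59.746 m


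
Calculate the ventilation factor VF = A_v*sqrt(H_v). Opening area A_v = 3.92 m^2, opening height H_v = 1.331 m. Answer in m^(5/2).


sqrt(H_v) = 1.1537
VF = 3.92 * 1.1537 = 4.5225 m^(5/2)

4.5225 m^(5/2)


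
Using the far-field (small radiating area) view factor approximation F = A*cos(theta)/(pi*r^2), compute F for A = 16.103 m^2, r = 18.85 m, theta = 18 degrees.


cos(18 deg) = 0.95106
pi*r^2 = 1116.3
F = 16.103 * 0.95106 / 1116.3 = 0.013720

0.013720


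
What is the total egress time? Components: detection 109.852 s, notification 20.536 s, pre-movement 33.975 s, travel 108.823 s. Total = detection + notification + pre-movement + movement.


Total = 109.852 + 20.536 + 33.975 + 108.823 = 273.186 s

273.186 s


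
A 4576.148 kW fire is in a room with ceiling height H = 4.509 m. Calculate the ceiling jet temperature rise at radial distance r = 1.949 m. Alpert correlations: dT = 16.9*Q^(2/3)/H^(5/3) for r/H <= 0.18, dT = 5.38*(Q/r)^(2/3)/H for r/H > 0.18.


r/H = 1.949 / 4.509 = 0.43225
r/H > 0.18, so dT = 5.38*(Q/r)^(2/3)/H
Q/r = 2347.9
(Q/r)^(2/3) = 176.65
dT = 5.38 * 176.65 / 4.509 = 210.78 K

210.78 K


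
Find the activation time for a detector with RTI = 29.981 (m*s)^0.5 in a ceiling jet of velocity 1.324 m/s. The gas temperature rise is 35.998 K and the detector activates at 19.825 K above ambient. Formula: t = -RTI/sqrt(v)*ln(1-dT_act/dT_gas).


dT_act/dT_gas = 0.55073
ln(1 - 0.55073) = -0.80012
t = -29.981 / sqrt(1.324) * -0.80012 = 20.848 s

20.848 s


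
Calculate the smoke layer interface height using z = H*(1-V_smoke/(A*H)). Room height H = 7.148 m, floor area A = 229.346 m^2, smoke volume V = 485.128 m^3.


V/(A*H) = 0.29592
1 - 0.29592 = 0.70408
z = 7.148 * 0.70408 = 5.0327 m

5.0327 m


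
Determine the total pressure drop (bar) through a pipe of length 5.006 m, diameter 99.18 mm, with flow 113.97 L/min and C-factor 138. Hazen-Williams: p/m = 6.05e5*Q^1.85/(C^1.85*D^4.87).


Q^1.85 = 6383.6
C^1.85 = 9094.4
D^4.87 = 5.2794e+09
p/m = 8.0437e-05 bar/m
p_total = 8.0437e-05 * 5.006 = 0.00040267 bar

0.00040267 bar


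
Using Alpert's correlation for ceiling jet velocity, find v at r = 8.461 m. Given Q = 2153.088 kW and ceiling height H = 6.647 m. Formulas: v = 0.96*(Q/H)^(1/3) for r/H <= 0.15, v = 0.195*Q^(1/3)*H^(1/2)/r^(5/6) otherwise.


r/H = 8.461 / 6.647 = 1.2729
r/H > 0.15, so v = 0.195*Q^(1/3)*H^(1/2)/r^(5/6)
Q^(1/3) = 12.913
H^(1/2) = 2.5782
r^(5/6) = 5.9272
v = 0.195 * 12.913 * 2.5782 / 5.9272 = 1.0953 m/s

1.0953 m/s


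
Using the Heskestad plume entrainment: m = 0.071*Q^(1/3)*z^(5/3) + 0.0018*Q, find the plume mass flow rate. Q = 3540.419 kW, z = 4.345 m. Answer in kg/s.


Q^(1/3) = 15.241
z^(5/3) = 11.570
First term = 0.071 * 15.241 * 11.570 = 12.520
Second term = 0.0018 * 3540.419 = 6.3728
m = 18.892 kg/s

18.892 kg/s


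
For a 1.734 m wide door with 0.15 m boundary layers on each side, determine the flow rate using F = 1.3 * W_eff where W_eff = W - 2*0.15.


W_eff = 1.734 - 0.30 = 1.434 m
F = 1.3 * 1.434 = 1.8642 persons/s

1.8642 persons/s


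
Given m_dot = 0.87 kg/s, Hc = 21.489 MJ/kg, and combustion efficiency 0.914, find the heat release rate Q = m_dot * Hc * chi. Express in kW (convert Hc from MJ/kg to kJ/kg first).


Hc = 21.489 MJ/kg = 21.489 * 1000 kJ/kg = 21489 kJ/kg
Q = 0.87 kg/s * 21489 kJ/kg * 0.914 = 17088 kW

17088 kW


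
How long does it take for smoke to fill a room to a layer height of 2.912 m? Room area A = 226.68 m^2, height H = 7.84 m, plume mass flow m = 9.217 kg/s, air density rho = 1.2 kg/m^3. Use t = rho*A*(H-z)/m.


H - z = 4.928 m
t = 1.2 * 226.68 * 4.928 / 9.217 = 145.44 s

145.44 s


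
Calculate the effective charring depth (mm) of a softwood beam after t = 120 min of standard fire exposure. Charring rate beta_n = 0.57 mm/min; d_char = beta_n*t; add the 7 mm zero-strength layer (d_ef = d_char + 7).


d_char = 0.57 * 120 = 68.4 mm
d_ef = 68.4 + 1.0*7 = 75.4 mm

75.4 mm


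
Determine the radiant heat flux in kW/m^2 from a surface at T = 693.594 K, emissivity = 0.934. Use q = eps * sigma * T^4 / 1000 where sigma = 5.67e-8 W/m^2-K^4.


T^4 = 2.3143e+11
q = 0.934 * 5.67e-8 * 2.3143e+11 / 1000 = 12.256 kW/m^2

12.256 kW/m^2


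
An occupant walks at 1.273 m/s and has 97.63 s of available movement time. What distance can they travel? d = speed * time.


d = 1.273 * 97.63 = 124.28 m

124.28 m


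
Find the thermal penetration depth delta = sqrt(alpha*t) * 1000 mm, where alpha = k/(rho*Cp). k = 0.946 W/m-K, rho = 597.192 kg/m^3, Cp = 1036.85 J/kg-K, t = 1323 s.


alpha = 0.946 / (597.192 * 1036.85) = 1.5278e-06 m^2/s
alpha * t = 0.0020213
delta = sqrt(0.0020213) * 1000 = 44.958 mm

44.958 mm


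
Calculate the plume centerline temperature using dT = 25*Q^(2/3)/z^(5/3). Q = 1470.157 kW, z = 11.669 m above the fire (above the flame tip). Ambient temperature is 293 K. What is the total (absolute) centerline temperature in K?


Q^(2/3) = 129.29
z^(5/3) = 60.033
dT = 25 * 129.29 / 60.033 = 53.843 K
T = 293 + 53.843 = 346.84 K

346.84 K


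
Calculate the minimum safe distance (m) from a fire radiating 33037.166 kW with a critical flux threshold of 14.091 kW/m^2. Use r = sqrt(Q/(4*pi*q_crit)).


4*pi*q_crit = 177.07
Q/(4*pi*q_crit) = 186.57
r = sqrt(186.57) = 13.659 m

13.659 m


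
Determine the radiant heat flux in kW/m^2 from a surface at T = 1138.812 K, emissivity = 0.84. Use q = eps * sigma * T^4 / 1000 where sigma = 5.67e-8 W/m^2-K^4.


T^4 = 1.6819e+12
q = 0.84 * 5.67e-8 * 1.6819e+12 / 1000 = 80.107 kW/m^2

80.107 kW/m^2


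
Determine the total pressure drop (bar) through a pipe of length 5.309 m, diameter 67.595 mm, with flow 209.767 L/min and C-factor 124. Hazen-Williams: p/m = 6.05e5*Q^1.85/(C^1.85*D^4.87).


Q^1.85 = 19734
C^1.85 = 7461.6
D^4.87 = 8.1599e+08
p/m = 0.0019609 bar/m
p_total = 0.0019609 * 5.309 = 0.010410 bar

0.010410 bar


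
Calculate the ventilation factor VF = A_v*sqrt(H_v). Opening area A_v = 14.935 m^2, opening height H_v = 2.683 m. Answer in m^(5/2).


sqrt(H_v) = 1.6380
VF = 14.935 * 1.6380 = 24.463 m^(5/2)

24.463 m^(5/2)


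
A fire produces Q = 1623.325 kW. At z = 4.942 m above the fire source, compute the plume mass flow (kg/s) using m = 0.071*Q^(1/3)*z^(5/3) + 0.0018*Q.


Q^(1/3) = 11.753
z^(5/3) = 14.339
First term = 0.071 * 11.753 * 14.339 = 11.965
Second term = 0.0018 * 1623.325 = 2.9220
m = 14.887 kg/s

14.887 kg/s


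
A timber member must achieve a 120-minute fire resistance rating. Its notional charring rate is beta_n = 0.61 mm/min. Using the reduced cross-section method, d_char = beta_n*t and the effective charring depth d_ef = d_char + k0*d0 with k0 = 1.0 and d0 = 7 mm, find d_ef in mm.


d_char = 0.61 * 120 = 73.2 mm
d_ef = 73.2 + 1.0*7 = 80.2 mm

80.2 mm


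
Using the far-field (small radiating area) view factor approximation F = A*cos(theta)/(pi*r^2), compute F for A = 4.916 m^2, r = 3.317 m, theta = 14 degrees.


cos(14 deg) = 0.97030
pi*r^2 = 34.565
F = 4.916 * 0.97030 / 34.565 = 0.13800

0.13800


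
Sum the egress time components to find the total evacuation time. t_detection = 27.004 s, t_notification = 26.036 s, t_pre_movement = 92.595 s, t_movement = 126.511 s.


Total = 27.004 + 26.036 + 92.595 + 126.511 = 272.146 s

272.146 s


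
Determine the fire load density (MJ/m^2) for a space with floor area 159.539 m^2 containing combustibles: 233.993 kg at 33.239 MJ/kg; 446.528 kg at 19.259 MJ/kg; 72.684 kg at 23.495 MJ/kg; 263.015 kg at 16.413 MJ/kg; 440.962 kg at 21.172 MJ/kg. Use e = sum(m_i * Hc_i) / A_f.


Total energy = 233.993*33.239 + 446.528*19.259 + 72.684*23.495 + 263.015*16.413 + 440.962*21.172
= 7777.693 + 8599.683 + 1707.711 + 4316.865 + 9336.047
= 31738.00 MJ
e = 31738.00 / 159.539 = 198.94 MJ/m^2

198.94 MJ/m^2


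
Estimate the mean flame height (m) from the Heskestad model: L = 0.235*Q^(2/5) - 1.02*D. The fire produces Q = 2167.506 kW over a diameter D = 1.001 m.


Q^(2/5) = 21.597
0.235 * Q^(2/5) = 5.0752
1.02 * D = 1.0210
L = 4.0542 m

4.0542 m


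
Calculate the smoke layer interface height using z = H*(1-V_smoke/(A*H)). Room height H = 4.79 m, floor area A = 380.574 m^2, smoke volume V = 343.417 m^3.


V/(A*H) = 0.18839
1 - 0.18839 = 0.81161
z = 4.79 * 0.81161 = 3.8876 m

3.8876 m


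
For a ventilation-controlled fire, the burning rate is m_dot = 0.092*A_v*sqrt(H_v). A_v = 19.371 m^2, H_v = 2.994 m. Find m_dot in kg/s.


sqrt(H_v) = 1.7303
m_dot = 0.092 * 19.371 * 1.7303 = 3.0837 kg/s

3.0837 kg/s


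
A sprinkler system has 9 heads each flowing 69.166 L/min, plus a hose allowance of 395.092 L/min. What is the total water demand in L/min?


Sprinkler demand = 9 * 69.166 = 622.494 L/min
Total = 622.494 + 395.092 = 1017.586 L/min

1017.586 L/min


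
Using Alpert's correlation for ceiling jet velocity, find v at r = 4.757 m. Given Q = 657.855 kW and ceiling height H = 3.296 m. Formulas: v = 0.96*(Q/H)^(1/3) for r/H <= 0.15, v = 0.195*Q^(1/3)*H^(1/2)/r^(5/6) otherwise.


r/H = 4.757 / 3.296 = 1.4433
r/H > 0.15, so v = 0.195*Q^(1/3)*H^(1/2)/r^(5/6)
Q^(1/3) = 8.6971
H^(1/2) = 1.8155
r^(5/6) = 3.6681
v = 0.195 * 8.6971 * 1.8155 / 3.6681 = 0.83938 m/s

0.83938 m/s


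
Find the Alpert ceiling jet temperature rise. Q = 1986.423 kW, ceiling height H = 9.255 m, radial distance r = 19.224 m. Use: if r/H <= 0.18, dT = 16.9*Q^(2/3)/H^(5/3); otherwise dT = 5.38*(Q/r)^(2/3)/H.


r/H = 19.224 / 9.255 = 2.0771
r/H > 0.18, so dT = 5.38*(Q/r)^(2/3)/H
Q/r = 103.33
(Q/r)^(2/3) = 22.020
dT = 5.38 * 22.020 / 9.255 = 12.800 K

12.800 K


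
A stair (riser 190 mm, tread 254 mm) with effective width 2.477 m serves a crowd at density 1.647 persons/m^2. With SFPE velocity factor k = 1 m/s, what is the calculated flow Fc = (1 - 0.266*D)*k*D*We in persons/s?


1 - 0.266*D = 1 - 0.266*1.647 = 0.56190
Fs = 0.56190 * 1 * 1.647 = 0.92545 persons/(s*m)
Fc = 0.92545 * 2.477 = 2.2923 persons/s

2.2923 persons/s


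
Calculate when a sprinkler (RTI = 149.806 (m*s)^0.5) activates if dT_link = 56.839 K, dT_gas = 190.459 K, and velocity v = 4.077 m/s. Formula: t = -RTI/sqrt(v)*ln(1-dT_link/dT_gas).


dT_link/dT_gas = 0.29843
ln(1 - 0.29843) = -0.35444
t = -149.806 / sqrt(4.077) * -0.35444 = 26.296 s

26.296 s


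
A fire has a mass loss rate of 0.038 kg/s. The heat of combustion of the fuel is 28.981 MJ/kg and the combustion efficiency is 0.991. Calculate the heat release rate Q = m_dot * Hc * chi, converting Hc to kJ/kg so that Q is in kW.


Hc = 28.981 MJ/kg = 28.981 * 1000 kJ/kg = 28981 kJ/kg
Q = 0.038 kg/s * 28981 kJ/kg * 0.991 = 1091.4 kW

1091.4 kW


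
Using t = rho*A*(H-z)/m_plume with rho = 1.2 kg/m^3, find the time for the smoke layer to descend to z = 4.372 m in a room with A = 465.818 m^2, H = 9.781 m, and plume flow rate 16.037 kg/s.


H - z = 5.409 m
t = 1.2 * 465.818 * 5.409 / 16.037 = 188.53 s

188.53 s


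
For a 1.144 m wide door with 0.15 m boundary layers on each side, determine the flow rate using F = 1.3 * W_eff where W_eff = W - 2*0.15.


W_eff = 1.144 - 0.30 = 0.844 m
F = 1.3 * 0.844 = 1.0972 persons/s

1.0972 persons/s


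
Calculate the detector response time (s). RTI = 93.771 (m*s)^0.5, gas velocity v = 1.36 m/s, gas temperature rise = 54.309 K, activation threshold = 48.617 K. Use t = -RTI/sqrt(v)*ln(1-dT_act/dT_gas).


dT_act/dT_gas = 0.89519
ln(1 - 0.89519) = -2.2556
t = -93.771 / sqrt(1.36) * -2.2556 = 181.37 s

181.37 s


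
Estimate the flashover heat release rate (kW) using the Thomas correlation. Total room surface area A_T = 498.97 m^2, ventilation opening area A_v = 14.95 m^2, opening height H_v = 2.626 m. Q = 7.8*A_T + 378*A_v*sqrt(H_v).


7.8*A_T = 3891.966
sqrt(H_v) = 1.6205
378*A_v*sqrt(H_v) = 9157.6
Q = 3891.966 + 9157.6 = 13050 kW

13050 kW


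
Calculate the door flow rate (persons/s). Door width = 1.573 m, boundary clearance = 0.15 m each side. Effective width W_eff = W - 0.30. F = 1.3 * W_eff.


W_eff = 1.573 - 0.30 = 1.273 m
F = 1.3 * 1.273 = 1.6549 persons/s

1.6549 persons/s


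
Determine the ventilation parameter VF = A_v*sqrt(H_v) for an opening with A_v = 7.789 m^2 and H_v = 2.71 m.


sqrt(H_v) = 1.6462
VF = 7.789 * 1.6462 = 12.822 m^(5/2)

12.822 m^(5/2)


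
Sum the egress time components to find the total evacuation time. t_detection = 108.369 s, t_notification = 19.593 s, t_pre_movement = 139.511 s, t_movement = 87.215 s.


Total = 108.369 + 19.593 + 139.511 + 87.215 = 354.688 s

354.688 s


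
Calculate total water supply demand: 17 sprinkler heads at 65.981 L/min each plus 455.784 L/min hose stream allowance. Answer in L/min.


Sprinkler demand = 17 * 65.981 = 1121.677 L/min
Total = 1121.677 + 455.784 = 1577.461 L/min

1577.461 L/min


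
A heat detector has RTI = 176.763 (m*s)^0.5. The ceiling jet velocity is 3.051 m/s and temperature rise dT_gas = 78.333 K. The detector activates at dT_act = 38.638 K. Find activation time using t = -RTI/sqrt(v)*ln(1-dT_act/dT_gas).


dT_act/dT_gas = 0.49325
ln(1 - 0.49325) = -0.67974
t = -176.763 / sqrt(3.051) * -0.67974 = 68.788 s

68.788 s


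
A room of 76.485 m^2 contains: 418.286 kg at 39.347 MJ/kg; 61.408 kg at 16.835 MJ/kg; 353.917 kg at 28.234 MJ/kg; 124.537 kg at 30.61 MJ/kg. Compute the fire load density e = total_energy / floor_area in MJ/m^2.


Total energy = 418.286*39.347 + 61.408*16.835 + 353.917*28.234 + 124.537*30.61
= 16458.30 + 1033.804 + 9992.493 + 3812.078
= 31296.67 MJ
e = 31296.67 / 76.485 = 409.19 MJ/m^2

409.19 MJ/m^2


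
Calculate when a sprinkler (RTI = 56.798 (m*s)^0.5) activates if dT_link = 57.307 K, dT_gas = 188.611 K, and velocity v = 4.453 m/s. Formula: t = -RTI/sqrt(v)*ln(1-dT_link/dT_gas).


dT_link/dT_gas = 0.30384
ln(1 - 0.30384) = -0.36217
t = -56.798 / sqrt(4.453) * -0.36217 = 9.7481 s

9.7481 s


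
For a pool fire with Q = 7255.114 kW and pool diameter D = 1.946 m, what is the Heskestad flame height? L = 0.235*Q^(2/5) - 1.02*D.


Q^(2/5) = 35.015
0.235 * Q^(2/5) = 8.2286
1.02 * D = 1.9849
L = 6.2437 m

6.2437 m


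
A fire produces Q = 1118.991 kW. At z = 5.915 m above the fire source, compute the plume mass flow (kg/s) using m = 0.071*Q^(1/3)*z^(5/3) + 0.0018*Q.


Q^(1/3) = 10.382
z^(5/3) = 19.346
First term = 0.071 * 10.382 * 19.346 = 14.260
Second term = 0.0018 * 1118.991 = 2.0142
m = 16.274 kg/s

16.274 kg/s


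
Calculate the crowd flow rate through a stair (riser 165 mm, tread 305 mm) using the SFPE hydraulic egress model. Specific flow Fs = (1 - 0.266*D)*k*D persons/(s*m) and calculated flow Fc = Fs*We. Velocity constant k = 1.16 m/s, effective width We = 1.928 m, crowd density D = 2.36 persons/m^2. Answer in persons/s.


1 - 0.266*D = 1 - 0.266*2.36 = 0.37224
Fs = 0.37224 * 1.16 * 2.36 = 1.0190 persons/(s*m)
Fc = 1.0190 * 1.928 = 1.9647 persons/s

1.9647 persons/s


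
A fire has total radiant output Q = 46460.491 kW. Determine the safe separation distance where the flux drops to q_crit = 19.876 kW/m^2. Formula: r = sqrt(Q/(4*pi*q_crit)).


4*pi*q_crit = 249.77
Q/(4*pi*q_crit) = 186.01
r = sqrt(186.01) = 13.639 m

13.639 m


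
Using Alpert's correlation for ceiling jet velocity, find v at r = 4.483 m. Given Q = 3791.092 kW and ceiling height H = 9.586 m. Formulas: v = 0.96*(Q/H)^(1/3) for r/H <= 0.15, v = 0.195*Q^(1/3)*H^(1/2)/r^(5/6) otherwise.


r/H = 4.483 / 9.586 = 0.46766
r/H > 0.15, so v = 0.195*Q^(1/3)*H^(1/2)/r^(5/6)
Q^(1/3) = 15.593
H^(1/2) = 3.0961
r^(5/6) = 3.4912
v = 0.195 * 15.593 * 3.0961 / 3.4912 = 2.6965 m/s

2.6965 m/s


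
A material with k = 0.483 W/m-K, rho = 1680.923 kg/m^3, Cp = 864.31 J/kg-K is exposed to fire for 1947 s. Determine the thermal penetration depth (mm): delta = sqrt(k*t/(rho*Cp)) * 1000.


alpha = 0.483 / (1680.923 * 864.31) = 3.3245e-07 m^2/s
alpha * t = 0.00064729
delta = sqrt(0.00064729) * 1000 = 25.442 mm

25.442 mm


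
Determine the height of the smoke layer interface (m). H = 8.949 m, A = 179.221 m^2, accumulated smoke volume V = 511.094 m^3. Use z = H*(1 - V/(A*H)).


V/(A*H) = 0.31867
1 - 0.31867 = 0.68133
z = 8.949 * 0.68133 = 6.0972 m

6.0972 m


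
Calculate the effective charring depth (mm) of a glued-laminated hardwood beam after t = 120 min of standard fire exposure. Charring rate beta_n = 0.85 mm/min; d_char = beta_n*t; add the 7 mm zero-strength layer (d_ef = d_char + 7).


d_char = 0.85 * 120 = 102 mm
d_ef = 102 + 1.0*7 = 109 mm

109 mm


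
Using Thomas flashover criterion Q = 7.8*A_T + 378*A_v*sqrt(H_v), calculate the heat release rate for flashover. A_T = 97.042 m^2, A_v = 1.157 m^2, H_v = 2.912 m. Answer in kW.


7.8*A_T = 756.93
sqrt(H_v) = 1.7065
378*A_v*sqrt(H_v) = 746.31
Q = 756.93 + 746.31 = 1503.2 kW

1503.2 kW


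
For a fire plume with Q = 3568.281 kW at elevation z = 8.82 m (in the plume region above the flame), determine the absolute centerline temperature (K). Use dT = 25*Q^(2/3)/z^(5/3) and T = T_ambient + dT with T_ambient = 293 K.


Q^(2/3) = 233.51
z^(5/3) = 37.651
dT = 25 * 233.51 / 37.651 = 155.05 K
T = 293 + 155.05 = 448.05 K

448.05 K


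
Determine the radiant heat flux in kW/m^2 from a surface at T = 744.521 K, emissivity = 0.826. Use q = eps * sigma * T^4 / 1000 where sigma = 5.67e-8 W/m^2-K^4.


T^4 = 3.0726e+11
q = 0.826 * 5.67e-8 * 3.0726e+11 / 1000 = 14.390 kW/m^2

14.390 kW/m^2


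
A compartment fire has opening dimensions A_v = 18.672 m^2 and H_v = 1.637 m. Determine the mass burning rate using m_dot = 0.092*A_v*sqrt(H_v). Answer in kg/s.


sqrt(H_v) = 1.2795
m_dot = 0.092 * 18.672 * 1.2795 = 2.1979 kg/s

2.1979 kg/s


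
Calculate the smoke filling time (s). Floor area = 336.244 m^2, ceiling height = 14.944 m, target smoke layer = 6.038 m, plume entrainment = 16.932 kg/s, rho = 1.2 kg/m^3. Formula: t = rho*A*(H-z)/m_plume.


H - z = 8.906 m
t = 1.2 * 336.244 * 8.906 / 16.932 = 212.23 s

212.23 s


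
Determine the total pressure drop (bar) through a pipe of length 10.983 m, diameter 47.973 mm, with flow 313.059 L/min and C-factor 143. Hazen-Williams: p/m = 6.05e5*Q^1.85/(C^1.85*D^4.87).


Q^1.85 = 41391
C^1.85 = 9713.4
D^4.87 = 1.5362e+08
p/m = 0.016782 bar/m
p_total = 0.016782 * 10.983 = 0.18431 bar

0.18431 bar


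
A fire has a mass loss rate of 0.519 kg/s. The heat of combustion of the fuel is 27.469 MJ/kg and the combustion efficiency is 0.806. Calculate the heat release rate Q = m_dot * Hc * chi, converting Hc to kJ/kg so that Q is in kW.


Hc = 27.469 MJ/kg = 27.469 * 1000 kJ/kg = 27469 kJ/kg
Q = 0.519 kg/s * 27469 kJ/kg * 0.806 = 11491 kW

11491 kW


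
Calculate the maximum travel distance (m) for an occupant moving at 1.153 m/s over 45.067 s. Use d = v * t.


d = 1.153 * 45.067 = 51.962 m

51.962 m


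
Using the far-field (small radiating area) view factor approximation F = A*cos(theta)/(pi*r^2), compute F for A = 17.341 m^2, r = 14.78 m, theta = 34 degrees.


cos(34 deg) = 0.82904
pi*r^2 = 686.28
F = 17.341 * 0.82904 / 686.28 = 0.020948

0.020948


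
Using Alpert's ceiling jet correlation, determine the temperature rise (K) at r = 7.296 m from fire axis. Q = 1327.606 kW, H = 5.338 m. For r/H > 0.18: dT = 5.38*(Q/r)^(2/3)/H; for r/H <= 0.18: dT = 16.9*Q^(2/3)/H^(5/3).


r/H = 7.296 / 5.338 = 1.3668
r/H > 0.18, so dT = 5.38*(Q/r)^(2/3)/H
Q/r = 181.96
(Q/r)^(2/3) = 32.111
dT = 5.38 * 32.111 / 5.338 = 32.364 K

32.364 K


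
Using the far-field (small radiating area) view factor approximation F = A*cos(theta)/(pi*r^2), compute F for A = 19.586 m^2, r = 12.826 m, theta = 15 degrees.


cos(15 deg) = 0.96593
pi*r^2 = 516.81
F = 19.586 * 0.96593 / 516.81 = 0.036606

0.036606


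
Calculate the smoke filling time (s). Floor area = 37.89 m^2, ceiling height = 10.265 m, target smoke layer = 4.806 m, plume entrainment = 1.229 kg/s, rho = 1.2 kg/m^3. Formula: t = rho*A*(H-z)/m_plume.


H - z = 5.459 m
t = 1.2 * 37.89 * 5.459 / 1.229 = 201.96 s

201.96 s


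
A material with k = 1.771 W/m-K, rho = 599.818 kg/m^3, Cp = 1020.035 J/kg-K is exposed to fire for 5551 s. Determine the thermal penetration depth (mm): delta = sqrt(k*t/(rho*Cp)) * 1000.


alpha = 1.771 / (599.818 * 1020.035) = 2.8946e-06 m^2/s
alpha * t = 0.016068
delta = sqrt(0.016068) * 1000 = 126.76 mm

126.76 mm


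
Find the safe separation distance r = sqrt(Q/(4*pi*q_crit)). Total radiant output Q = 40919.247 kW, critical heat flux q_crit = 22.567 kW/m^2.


4*pi*q_crit = 283.59
Q/(4*pi*q_crit) = 144.29
r = sqrt(144.29) = 12.012 m

12.012 m


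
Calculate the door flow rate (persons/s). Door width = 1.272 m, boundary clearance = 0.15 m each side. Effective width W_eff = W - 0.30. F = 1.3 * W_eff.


W_eff = 1.272 - 0.30 = 0.972 m
F = 1.3 * 0.972 = 1.2636 persons/s

1.2636 persons/s


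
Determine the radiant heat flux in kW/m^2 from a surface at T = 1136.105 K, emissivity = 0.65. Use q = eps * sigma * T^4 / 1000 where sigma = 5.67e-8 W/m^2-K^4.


T^4 = 1.6660e+12
q = 0.65 * 5.67e-8 * 1.6660e+12 / 1000 = 61.400 kW/m^2

61.400 kW/m^2


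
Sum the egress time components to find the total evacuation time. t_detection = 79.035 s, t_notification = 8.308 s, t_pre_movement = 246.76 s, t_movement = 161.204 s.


Total = 79.035 + 8.308 + 246.76 + 161.204 = 495.307 s

495.307 s


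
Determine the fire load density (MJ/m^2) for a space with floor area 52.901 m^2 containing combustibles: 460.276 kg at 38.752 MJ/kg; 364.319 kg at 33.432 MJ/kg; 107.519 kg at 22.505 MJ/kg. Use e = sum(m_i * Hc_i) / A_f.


Total energy = 460.276*38.752 + 364.319*33.432 + 107.519*22.505
= 17836.62 + 12179.91 + 2419.715
= 32436.24 MJ
e = 32436.24 / 52.901 = 613.15 MJ/m^2

613.15 MJ/m^2


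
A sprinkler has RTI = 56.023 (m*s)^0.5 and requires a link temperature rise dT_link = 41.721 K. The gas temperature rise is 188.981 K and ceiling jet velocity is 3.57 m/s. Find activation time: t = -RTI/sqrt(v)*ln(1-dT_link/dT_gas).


dT_link/dT_gas = 0.22077
ln(1 - 0.22077) = -0.24945
t = -56.023 / sqrt(3.57) * -0.24945 = 7.3962 s

7.3962 s


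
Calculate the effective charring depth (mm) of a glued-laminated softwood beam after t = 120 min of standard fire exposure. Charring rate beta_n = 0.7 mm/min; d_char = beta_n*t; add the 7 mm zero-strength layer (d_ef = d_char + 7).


d_char = 0.7 * 120 = 84 mm
d_ef = 84 + 1.0*7 = 91 mm

91 mm


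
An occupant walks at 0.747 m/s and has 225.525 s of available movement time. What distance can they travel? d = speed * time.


d = 0.747 * 225.525 = 168.47 m

168.47 m


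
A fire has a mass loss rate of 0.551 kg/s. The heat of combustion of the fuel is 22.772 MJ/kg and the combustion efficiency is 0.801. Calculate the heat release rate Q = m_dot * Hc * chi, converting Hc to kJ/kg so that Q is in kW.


Hc = 22.772 MJ/kg = 22.772 * 1000 kJ/kg = 22772 kJ/kg
Q = 0.551 kg/s * 22772 kJ/kg * 0.801 = 10050 kW

10050 kW


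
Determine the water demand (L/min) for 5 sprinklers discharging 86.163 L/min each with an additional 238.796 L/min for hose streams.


Sprinkler demand = 5 * 86.163 = 430.815 L/min
Total = 430.815 + 238.796 = 669.611 L/min

669.611 L/min


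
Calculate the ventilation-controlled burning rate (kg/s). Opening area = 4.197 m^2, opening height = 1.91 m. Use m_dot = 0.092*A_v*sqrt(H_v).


sqrt(H_v) = 1.3820
m_dot = 0.092 * 4.197 * 1.3820 = 0.53363 kg/s

0.53363 kg/s


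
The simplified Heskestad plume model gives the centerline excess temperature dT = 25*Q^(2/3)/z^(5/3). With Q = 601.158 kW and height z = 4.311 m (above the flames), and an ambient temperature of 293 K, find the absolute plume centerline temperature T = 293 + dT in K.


Q^(2/3) = 71.229
z^(5/3) = 11.419
dT = 25 * 71.229 / 11.419 = 155.94 K
T = 293 + 155.94 = 448.94 K

448.94 K


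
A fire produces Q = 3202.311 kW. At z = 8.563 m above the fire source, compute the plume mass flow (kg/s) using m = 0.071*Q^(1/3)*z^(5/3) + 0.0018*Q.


Q^(1/3) = 14.740
z^(5/3) = 35.841
First term = 0.071 * 14.740 * 35.841 = 37.508
Second term = 0.0018 * 3202.311 = 5.7642
m = 43.272 kg/s

43.272 kg/s


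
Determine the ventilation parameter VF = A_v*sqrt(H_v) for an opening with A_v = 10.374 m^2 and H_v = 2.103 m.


sqrt(H_v) = 1.4502
VF = 10.374 * 1.4502 = 15.044 m^(5/2)

15.044 m^(5/2)


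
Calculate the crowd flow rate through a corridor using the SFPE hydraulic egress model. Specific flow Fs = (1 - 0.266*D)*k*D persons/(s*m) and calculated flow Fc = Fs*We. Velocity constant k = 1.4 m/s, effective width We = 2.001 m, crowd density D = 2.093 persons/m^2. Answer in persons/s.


1 - 0.266*D = 1 - 0.266*2.093 = 0.44326
Fs = 0.44326 * 1.4 * 2.093 = 1.2988 persons/(s*m)
Fc = 1.2988 * 2.001 = 2.5990 persons/s

2.5990 persons/s


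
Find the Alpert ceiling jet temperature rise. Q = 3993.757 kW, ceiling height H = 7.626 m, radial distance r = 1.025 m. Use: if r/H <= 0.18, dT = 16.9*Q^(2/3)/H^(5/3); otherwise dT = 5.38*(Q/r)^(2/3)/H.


r/H = 1.025 / 7.626 = 0.13441
r/H <= 0.18, so dT = 16.9*Q^(2/3)/H^(5/3)
Q^(2/3) = 251.72
H^(5/3) = 29.546
dT = 16.9 * 251.72 / 29.546 = 143.98 K

143.98 K


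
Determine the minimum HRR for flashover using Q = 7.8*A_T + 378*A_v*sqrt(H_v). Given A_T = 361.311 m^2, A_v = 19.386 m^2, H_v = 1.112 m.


7.8*A_T = 2818.2
sqrt(H_v) = 1.0545
378*A_v*sqrt(H_v) = 7727.4
Q = 2818.2 + 7727.4 = 10546 kW

10546 kW


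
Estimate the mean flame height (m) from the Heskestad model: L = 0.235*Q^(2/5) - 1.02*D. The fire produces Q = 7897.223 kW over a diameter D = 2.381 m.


Q^(2/5) = 36.223
0.235 * Q^(2/5) = 8.5125
1.02 * D = 2.4286
L = 6.0839 m

6.0839 m


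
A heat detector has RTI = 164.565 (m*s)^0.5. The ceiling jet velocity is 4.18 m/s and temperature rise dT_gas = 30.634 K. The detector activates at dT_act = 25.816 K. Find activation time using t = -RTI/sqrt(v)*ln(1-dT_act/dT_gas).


dT_act/dT_gas = 0.84272
ln(1 - 0.84272) = -1.8498
t = -164.565 / sqrt(4.18) * -1.8498 = 148.89 s

148.89 s


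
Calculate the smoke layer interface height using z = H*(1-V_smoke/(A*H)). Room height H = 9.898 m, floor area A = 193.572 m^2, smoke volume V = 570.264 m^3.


V/(A*H) = 0.29764
1 - 0.29764 = 0.70236
z = 9.898 * 0.70236 = 6.9520 m

6.9520 m


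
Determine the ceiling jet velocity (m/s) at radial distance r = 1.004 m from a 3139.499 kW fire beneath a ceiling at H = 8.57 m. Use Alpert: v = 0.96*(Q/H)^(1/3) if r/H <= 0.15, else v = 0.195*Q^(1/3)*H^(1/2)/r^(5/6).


r/H = 1.004 / 8.57 = 0.11715
r/H <= 0.15, so v = 0.96*(Q/H)^(1/3)
Q/H = 366.34
(Q/H)^(1/3) = 7.1553
v = 0.96 * 7.1553 = 6.8691 m/s

6.8691 m/s


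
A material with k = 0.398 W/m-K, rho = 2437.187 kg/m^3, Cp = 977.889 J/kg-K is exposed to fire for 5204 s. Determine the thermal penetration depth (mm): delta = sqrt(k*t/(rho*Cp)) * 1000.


alpha = 0.398 / (2437.187 * 977.889) = 1.6700e-07 m^2/s
alpha * t = 0.00086904
delta = sqrt(0.00086904) * 1000 = 29.480 mm

29.480 mm


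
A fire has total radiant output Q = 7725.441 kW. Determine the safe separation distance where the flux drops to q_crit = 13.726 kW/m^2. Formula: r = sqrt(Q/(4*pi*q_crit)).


4*pi*q_crit = 172.49
Q/(4*pi*q_crit) = 44.789
r = sqrt(44.789) = 6.6924 m

6.6924 m


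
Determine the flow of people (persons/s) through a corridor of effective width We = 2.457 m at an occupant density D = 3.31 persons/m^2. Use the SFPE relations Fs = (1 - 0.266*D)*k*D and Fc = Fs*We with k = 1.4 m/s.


1 - 0.266*D = 1 - 0.266*3.31 = 0.11954
Fs = 0.11954 * 1.4 * 3.31 = 0.55395 persons/(s*m)
Fc = 0.55395 * 2.457 = 1.3611 persons/s

1.3611 persons/s


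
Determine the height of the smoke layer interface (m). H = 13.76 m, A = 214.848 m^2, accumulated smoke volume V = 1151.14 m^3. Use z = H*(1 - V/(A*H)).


V/(A*H) = 0.38938
1 - 0.38938 = 0.61062
z = 13.76 * 0.61062 = 8.4021 m

8.4021 m


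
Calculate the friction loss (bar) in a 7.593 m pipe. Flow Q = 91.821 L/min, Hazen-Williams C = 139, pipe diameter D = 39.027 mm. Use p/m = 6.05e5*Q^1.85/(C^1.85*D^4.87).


Q^1.85 = 4280.0
C^1.85 = 9216.7
D^4.87 = 5.6227e+07
p/m = 0.0049966 bar/m
p_total = 0.0049966 * 7.593 = 0.037939 bar

0.037939 bar


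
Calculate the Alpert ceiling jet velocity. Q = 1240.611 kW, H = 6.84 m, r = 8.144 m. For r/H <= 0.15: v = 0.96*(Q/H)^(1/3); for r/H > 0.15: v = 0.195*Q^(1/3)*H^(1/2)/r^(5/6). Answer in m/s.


r/H = 8.144 / 6.84 = 1.1906
r/H > 0.15, so v = 0.195*Q^(1/3)*H^(1/2)/r^(5/6)
Q^(1/3) = 10.745
H^(1/2) = 2.6153
r^(5/6) = 5.7416
v = 0.195 * 10.745 * 2.6153 / 5.7416 = 0.95443 m/s

0.95443 m/s


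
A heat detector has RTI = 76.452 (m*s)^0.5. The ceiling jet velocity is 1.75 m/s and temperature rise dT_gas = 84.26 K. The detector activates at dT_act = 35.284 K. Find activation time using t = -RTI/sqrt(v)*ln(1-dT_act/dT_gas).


dT_act/dT_gas = 0.41875
ln(1 - 0.41875) = -0.54258
t = -76.452 / sqrt(1.75) * -0.54258 = 31.357 s

31.357 s


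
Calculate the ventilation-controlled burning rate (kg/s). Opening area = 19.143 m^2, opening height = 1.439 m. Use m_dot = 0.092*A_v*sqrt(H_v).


sqrt(H_v) = 1.1996
m_dot = 0.092 * 19.143 * 1.1996 = 2.1127 kg/s

2.1127 kg/s


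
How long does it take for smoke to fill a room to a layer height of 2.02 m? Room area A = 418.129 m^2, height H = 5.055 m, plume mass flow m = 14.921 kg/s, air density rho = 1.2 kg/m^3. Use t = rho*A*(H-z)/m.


H - z = 3.035 m
t = 1.2 * 418.129 * 3.035 / 14.921 = 102.06 s

102.06 s


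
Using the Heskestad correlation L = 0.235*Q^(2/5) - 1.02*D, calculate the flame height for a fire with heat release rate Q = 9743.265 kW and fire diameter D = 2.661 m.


Q^(2/5) = 39.399
0.235 * Q^(2/5) = 9.2587
1.02 * D = 2.7142
L = 6.5445 m

6.5445 m


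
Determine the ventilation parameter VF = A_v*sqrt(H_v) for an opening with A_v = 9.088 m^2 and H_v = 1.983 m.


sqrt(H_v) = 1.4082
VF = 9.088 * 1.4082 = 12.798 m^(5/2)

12.798 m^(5/2)


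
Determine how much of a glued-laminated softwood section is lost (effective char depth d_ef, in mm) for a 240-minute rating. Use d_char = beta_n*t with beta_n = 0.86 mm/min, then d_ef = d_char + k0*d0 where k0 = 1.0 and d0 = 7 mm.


d_char = 0.86 * 240 = 206.4 mm
d_ef = 206.4 + 1.0*7 = 213.4 mm

213.4 mm


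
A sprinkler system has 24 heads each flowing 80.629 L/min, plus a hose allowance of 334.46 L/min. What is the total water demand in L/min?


Sprinkler demand = 24 * 80.629 = 1935.096 L/min
Total = 1935.096 + 334.46 = 2269.556 L/min

2269.556 L/min


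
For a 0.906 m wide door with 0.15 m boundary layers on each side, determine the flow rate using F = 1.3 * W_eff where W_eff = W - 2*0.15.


W_eff = 0.906 - 0.30 = 0.606 m
F = 1.3 * 0.606 = 0.78780 persons/s

0.78780 persons/s


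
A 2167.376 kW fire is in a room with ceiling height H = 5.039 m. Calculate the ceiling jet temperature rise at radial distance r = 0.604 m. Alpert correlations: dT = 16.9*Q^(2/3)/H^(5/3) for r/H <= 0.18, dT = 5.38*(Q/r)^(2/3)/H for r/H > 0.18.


r/H = 0.604 / 5.039 = 0.11987
r/H <= 0.18, so dT = 16.9*Q^(2/3)/H^(5/3)
Q^(2/3) = 167.48
H^(5/3) = 14.811
dT = 16.9 * 167.48 / 14.811 = 191.10 K

191.10 K


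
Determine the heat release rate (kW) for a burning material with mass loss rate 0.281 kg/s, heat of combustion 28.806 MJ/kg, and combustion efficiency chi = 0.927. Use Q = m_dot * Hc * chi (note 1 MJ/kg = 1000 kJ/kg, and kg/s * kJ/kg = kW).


Hc = 28.806 MJ/kg = 28.806 * 1000 kJ/kg = 28806 kJ/kg
Q = 0.281 kg/s * 28806 kJ/kg * 0.927 = 7503.6 kW

7503.6 kW
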